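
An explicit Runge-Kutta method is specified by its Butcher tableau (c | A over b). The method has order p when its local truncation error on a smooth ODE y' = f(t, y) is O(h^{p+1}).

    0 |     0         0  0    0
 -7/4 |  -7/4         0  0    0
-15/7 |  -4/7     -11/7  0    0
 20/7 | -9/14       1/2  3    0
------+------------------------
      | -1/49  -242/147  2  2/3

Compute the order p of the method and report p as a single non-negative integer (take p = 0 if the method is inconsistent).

2

b = (-1/49, -242/147, 2, 2/3)
c = (0, -7/4, -15/7, 20/7)
Ac = (0, 0, 11/4, -409/56)
Σ b_i: (-1/49)·1 + (-242/147)·1 + 2·1 + 2/3·1 = 1 ✓
b·c: (-242/147)·(-7/4) + 2·(-15/7) + 2/3·20/7 = 1/2 ✓
b·c²: (-242/147)·49/16 + 2·225/49 + 2/3·400/49 = 3757/392 ≠ 1/3 ⇒ order 2.
b·Ac: 2·11/4 + 2/3·(-409/56) = 53/84 ≠ 1/6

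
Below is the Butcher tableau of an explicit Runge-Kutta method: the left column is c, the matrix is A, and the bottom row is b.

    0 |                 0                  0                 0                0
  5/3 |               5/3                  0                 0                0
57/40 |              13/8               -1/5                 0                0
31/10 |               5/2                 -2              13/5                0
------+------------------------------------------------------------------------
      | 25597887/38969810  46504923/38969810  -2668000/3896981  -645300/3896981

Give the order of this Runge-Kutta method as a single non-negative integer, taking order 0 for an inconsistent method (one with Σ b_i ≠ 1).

b = (25597887/38969810, 46504923/38969810, -2668000/3896981, -645300/3896981)
c = (0, 5/3, 57/40, 31/10)
Ac = (0, 0, -1/3, 223/600)
Σ b_i: 25597887/38969810·1 + 46504923/38969810·1 + (-2668000/3896981)·1 + (-645300/3896981)·1 = 1 ✓
b·c: 46504923/38969810·5/3 + (-2668000/3896981)·57/40 + (-645300/3896981)·31/10 = 1/2 ✓
b·c²: 46504923/38969810·25/9 + (-2668000/3896981)·3249/1600 + (-645300/3896981)·961/100 = 1/3 ✓
b·Ac: (-2668000/3896981)·(-1/3) + (-645300/3896981)·223/600 = 1/6 ✓
b·c³: 46504923/38969810·125/27 + (-2668000/3896981)·185193/64000 + (-645300/3896981)·29791/1000 = -3898302151/2805826320 ≠ 1/4 ⇒ order 3.
b·(c∘Ac): (-2668000/3896981)·(-19/40) + (-645300/3896981)·6913/6000 = 10476137/77939620 ≠ 1/8
b·Ac²: (-2668000/3896981)·(-5/9) + (-645300/3896981)·(-19867/72000) = 1195401751/2805826320 ≠ 1/12
b·A²c: (-645300/3896981)·(-13/15) = 559260/3896981 ≠ 1/24

3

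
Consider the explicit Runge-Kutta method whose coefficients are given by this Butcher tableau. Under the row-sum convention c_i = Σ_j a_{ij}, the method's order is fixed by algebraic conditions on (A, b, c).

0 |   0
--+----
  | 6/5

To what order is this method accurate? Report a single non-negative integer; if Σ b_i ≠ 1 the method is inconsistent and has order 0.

0

b = (6/5)
c = (0)
Σ b_i: 6/5·1 = 6/5 ≠ 1 ⇒ order 0.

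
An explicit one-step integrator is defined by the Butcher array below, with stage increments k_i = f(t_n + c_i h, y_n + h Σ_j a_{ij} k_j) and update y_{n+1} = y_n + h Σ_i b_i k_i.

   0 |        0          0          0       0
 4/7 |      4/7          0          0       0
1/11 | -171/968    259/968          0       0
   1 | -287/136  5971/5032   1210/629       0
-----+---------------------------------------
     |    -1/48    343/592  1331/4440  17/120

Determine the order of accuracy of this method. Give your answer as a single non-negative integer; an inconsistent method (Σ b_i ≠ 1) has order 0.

4

b = (-1/48, 343/592, 1331/4440, 17/120)
c = (0, 4/7, 1/11, 1)
Ac = (0, 0, 37/242, 29/34)
Σ b_i: (-1/48)·1 + 343/592·1 + 1331/4440·1 + 17/120·1 = 1 ✓
b·c: 343/592·4/7 + 1331/4440·1/11 + 17/120·1 = 1/2 ✓
b·c²: 343/592·16/49 + 1331/4440·1/121 + 17/120·1 = 1/3 ✓
b·Ac: 1331/4440·37/242 + 17/120·29/34 = 1/6 ✓
b·c³: 343/592·64/343 + 1331/4440·1/1331 + 17/120·1 = 1/4 ✓
b·(c∘Ac): 1331/4440·37/2662 + 17/120·29/34 = 1/8 ✓
b·Ac²: 1331/4440·74/847 + 17/120·48/119 = 1/12 ✓
b·A²c: 17/120·5/17 = 1/24 ✓; 4 stages ⇒ order 4.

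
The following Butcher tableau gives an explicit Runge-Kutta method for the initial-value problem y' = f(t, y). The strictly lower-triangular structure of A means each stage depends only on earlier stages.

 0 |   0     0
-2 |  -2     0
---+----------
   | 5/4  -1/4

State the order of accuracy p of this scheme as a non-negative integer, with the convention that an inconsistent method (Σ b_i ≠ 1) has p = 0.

2

b = (5/4, -1/4)
c = (0, -2)
Σ b_i: 5/4·1 + (-1/4)·1 = 1 ✓
b·c: (-1/4)·(-2) = 1/2 ✓; 2 stages ⇒ order 2.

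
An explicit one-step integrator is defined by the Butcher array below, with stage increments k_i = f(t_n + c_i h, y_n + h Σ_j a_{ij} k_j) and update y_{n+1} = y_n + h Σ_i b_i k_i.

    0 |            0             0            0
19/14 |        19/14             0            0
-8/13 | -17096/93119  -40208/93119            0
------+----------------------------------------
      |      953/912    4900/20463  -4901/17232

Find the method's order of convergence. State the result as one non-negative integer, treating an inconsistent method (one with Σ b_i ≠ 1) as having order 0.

b = (953/912, 4900/20463, -4901/17232)
c = (0, 19/14, -8/13)
Ac = (0, 0, -2872/4901)
Σ b_i: 953/912·1 + 4900/20463·1 + (-4901/17232)·1 = 1 ✓
b·c: 4900/20463·19/14 + (-4901/17232)·(-8/13) = 1/2 ✓
b·c²: 4900/20463·361/196 + (-4901/17232)·64/169 = 1/3 ✓
b·Ac: (-4901/17232)·(-2872/4901) = 1/6 ✓; 3 stages ⇒ order 3.

3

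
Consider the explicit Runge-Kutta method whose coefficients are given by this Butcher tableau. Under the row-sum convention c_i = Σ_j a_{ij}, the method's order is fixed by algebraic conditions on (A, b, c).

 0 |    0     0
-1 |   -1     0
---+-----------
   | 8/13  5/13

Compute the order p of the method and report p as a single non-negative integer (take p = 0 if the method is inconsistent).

1

b = (8/13, 5/13)
c = (0, -1)
Σ b_i: 8/13·1 + 5/13·1 = 1 ✓
b·c: 5/13·(-1) = -5/13 ≠ 1/2 ⇒ order 1.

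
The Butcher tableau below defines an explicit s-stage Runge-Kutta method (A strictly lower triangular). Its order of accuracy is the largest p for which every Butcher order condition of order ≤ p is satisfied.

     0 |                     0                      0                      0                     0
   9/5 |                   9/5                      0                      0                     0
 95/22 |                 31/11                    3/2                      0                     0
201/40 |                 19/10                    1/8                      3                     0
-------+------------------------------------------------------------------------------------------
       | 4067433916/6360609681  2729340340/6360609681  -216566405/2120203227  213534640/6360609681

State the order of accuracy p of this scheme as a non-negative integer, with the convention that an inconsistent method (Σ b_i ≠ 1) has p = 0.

3

b = (4067433916/6360609681, 2729340340/6360609681, -216566405/2120203227, 213534640/6360609681)
c = (0, 9/5, 95/22, 201/40)
Ac = (0, 0, 27/10, 5799/440)
Σ b_i: 4067433916/6360609681·1 + 2729340340/6360609681·1 + (-216566405/2120203227)·1 + 213534640/6360609681·1 = 1 ✓
b·c: 2729340340/6360609681·9/5 + (-216566405/2120203227)·95/22 + 213534640/6360609681·201/40 = 1/2 ✓
b·c²: 2729340340/6360609681·81/25 + (-216566405/2120203227)·9025/484 + 213534640/6360609681·40401/1600 = 1/3 ✓
b·Ac: (-216566405/2120203227)·27/10 + 213534640/6360609681·5799/440 = 1/6 ✓
b·c³: 2729340340/6360609681·729/125 + (-216566405/2120203227)·857375/10648 + 213534640/6360609681·8120601/64000 = -27285677946781/18657788397600 ≠ 1/4 ⇒ order 3.
b·(c∘Ac): (-216566405/2120203227)·513/44 + 213534640/6360609681·1165599/17600 = 7296558329/7067344090 ≠ 1/8
b·Ac²: (-216566405/2120203227)·243/50 + 213534640/6360609681·1363551/24200 = 325383254291/233222354970 ≠ 1/12
b·A²c: 213534640/6360609681·81/10 = 192181176/706734409 ≠ 1/24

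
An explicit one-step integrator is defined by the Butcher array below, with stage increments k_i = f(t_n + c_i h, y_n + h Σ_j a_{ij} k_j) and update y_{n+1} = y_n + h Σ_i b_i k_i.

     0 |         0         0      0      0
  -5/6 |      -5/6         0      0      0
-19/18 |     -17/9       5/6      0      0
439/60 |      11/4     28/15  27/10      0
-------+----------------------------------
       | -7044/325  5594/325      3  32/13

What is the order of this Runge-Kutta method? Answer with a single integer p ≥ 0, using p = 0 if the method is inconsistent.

2

b = (-7044/325, 5594/325, 3, 32/13)
c = (0, -5/6, -19/18, 439/60)
Ac = (0, 0, -25/36, -793/180)
Σ b_i: (-7044/325)·1 + 5594/325·1 + 3·1 + 32/13·1 = 1 ✓
b·c: 5594/325·(-5/6) + 3·(-19/18) + 32/13·439/60 = 1/2 ✓
b·c²: 5594/325·25/36 + 3·361/324 + 32/13·192721/3600 = 5162179/35100 ≠ 1/3 ⇒ order 2.
b·Ac: 3·(-25/36) + 32/13·(-793/180) = -2327/180 ≠ 1/6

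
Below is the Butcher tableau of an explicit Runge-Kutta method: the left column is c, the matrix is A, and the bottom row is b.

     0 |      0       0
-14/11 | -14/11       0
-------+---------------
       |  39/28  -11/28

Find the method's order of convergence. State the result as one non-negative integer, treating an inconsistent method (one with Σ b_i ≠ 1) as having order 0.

b = (39/28, -11/28)
c = (0, -14/11)
Σ b_i: 39/28·1 + (-11/28)·1 = 1 ✓
b·c: (-11/28)·(-14/11) = 1/2 ✓; 2 stages ⇒ order 2.

2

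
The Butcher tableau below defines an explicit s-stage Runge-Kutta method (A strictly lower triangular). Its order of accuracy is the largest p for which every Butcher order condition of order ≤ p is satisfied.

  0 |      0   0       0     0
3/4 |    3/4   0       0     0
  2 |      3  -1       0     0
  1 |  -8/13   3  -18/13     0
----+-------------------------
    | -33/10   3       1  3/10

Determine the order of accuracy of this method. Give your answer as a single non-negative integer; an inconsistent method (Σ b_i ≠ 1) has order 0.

b = (-33/10, 3, 1, 3/10)
c = (0, 3/4, 2, 1)
Ac = (0, 0, -3/4, -27/52)
Σ b_i: (-33/10)·1 + 3·1 + 1·1 + 3/10·1 = 1 ✓
b·c: 3·3/4 + 1·2 + 3/10·1 = 91/20 ≠ 1/2 ⇒ order 1.

1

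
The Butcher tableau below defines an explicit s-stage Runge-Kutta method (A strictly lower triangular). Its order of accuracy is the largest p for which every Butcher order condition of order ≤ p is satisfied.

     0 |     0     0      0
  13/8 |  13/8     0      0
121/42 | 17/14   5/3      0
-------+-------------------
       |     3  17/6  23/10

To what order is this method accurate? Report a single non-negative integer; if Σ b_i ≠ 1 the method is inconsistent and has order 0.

0

b = (3, 17/6, 23/10)
c = (0, 13/8, 121/42)
Ac = (0, 0, 65/24)
Σ b_i: 3·1 + 17/6·1 + 23/10·1 = 122/15 ≠ 1 ⇒ order 0.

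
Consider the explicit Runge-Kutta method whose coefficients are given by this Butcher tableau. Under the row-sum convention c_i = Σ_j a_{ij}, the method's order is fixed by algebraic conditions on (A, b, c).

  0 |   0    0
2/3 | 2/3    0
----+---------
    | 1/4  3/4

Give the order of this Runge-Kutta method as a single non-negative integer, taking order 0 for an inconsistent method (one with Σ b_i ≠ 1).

b = (1/4, 3/4)
c = (0, 2/3)
Σ b_i: 1/4·1 + 3/4·1 = 1 ✓
b·c: 3/4·2/3 = 1/2 ✓; 2 stages ⇒ order 2.

2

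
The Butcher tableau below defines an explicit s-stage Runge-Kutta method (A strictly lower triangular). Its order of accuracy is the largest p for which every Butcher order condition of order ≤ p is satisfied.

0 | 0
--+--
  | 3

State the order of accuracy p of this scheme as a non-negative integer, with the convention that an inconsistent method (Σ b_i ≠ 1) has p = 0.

b = (3)
c = (0)
Σ b_i: 3·1 = 3 ≠ 1 ⇒ order 0.

0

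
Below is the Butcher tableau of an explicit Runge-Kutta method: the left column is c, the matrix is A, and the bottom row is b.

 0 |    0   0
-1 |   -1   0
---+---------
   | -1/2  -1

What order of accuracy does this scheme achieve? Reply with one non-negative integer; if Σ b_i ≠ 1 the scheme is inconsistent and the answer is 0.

0

b = (-1/2, -1)
c = (0, -1)
Σ b_i: (-1/2)·1 + (-1)·1 = -3/2 ≠ 1 ⇒ order 0.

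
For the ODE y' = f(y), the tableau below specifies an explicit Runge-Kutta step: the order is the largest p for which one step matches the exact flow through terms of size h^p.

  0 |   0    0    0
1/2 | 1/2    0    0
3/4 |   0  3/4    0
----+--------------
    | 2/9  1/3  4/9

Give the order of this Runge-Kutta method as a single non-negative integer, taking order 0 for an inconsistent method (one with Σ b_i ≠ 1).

b = (2/9, 1/3, 4/9)
c = (0, 1/2, 3/4)
Ac = (0, 0, 3/8)
Σ b_i: 2/9·1 + 1/3·1 + 4/9·1 = 1 ✓
b·c: 1/3·1/2 + 4/9·3/4 = 1/2 ✓
b·c²: 1/3·1/4 + 4/9·9/16 = 1/3 ✓
b·Ac: 4/9·3/8 = 1/6 ✓; 3 stages ⇒ order 3.

3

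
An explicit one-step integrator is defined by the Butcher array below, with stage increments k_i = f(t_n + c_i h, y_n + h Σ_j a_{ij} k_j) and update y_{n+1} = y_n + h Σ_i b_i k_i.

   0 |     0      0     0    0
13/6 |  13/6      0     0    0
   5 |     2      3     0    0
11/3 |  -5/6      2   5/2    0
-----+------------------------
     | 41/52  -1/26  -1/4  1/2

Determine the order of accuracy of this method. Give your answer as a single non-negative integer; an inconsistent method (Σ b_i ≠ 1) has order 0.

2

b = (41/52, -1/26, -1/4, 1/2)
c = (0, 13/6, 5, 11/3)
Ac = (0, 0, 13/2, 101/6)
Σ b_i: 41/52·1 + (-1/26)·1 + (-1/4)·1 + 1/2·1 = 1 ✓
b·c: (-1/26)·13/6 + (-1/4)·5 + 1/2·11/3 = 1/2 ✓
b·c²: (-1/26)·169/36 + (-1/4)·25 + 1/2·121/9 = 7/24 ≠ 1/3 ⇒ order 2.
b·Ac: (-1/4)·13/2 + 1/2·101/6 = 163/24 ≠ 1/6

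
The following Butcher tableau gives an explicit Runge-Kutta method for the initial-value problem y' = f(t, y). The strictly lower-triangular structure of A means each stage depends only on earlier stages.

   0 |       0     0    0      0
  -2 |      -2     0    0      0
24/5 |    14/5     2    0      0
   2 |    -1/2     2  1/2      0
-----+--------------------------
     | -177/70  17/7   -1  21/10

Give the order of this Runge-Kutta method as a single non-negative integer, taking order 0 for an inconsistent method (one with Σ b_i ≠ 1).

1

b = (-177/70, 17/7, -1, 21/10)
c = (0, -2, 24/5, 2)
Ac = (0, 0, -4, -8/5)
Σ b_i: (-177/70)·1 + 17/7·1 + (-1)·1 + 21/10·1 = 1 ✓
b·c: 17/7·(-2) + (-1)·24/5 + 21/10·2 = -191/35 ≠ 1/2 ⇒ order 1.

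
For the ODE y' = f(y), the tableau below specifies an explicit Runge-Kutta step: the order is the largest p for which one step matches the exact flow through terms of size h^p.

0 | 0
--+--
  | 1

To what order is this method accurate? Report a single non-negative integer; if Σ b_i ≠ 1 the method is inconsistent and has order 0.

b = (1)
c = (0)
Σ b_i: 1·1 = 1 ✓; 1 stage ⇒ order 1.

1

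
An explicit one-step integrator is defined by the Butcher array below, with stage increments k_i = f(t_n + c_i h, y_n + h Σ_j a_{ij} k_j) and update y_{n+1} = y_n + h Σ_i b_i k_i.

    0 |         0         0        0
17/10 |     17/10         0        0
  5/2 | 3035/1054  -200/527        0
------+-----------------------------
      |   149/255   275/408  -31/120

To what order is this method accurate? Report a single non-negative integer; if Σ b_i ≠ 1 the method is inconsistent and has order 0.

b = (149/255, 275/408, -31/120)
c = (0, 17/10, 5/2)
Ac = (0, 0, -20/31)
Σ b_i: 149/255·1 + 275/408·1 + (-31/120)·1 = 1 ✓
b·c: 275/408·17/10 + (-31/120)·5/2 = 1/2 ✓
b·c²: 275/408·289/100 + (-31/120)·25/4 = 1/3 ✓
b·Ac: (-31/120)·(-20/31) = 1/6 ✓; 3 stages ⇒ order 3.

3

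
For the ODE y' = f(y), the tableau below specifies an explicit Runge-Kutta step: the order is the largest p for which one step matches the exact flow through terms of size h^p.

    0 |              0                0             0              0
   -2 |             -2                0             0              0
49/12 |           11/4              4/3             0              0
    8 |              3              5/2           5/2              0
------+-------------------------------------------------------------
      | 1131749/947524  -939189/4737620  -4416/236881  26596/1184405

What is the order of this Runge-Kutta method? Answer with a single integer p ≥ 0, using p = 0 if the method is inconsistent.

b = (1131749/947524, -939189/4737620, -4416/236881, 26596/1184405)
c = (0, -2, 49/12, 8)
Ac = (0, 0, -8/3, 125/24)
Σ b_i: 1131749/947524·1 + (-939189/4737620)·1 + (-4416/236881)·1 + 26596/1184405·1 = 1 ✓
b·c: (-939189/4737620)·(-2) + (-4416/236881)·49/12 + 26596/1184405·8 = 1/2 ✓
b·c²: (-939189/4737620)·4 + (-4416/236881)·2401/144 + 26596/1184405·64 = 1/3 ✓
b·Ac: (-4416/236881)·(-8/3) + 26596/1184405·125/24 = 1/6 ✓
b·c³: (-939189/4737620)·(-8) + (-4416/236881)·117649/1728 + 26596/1184405·512 = 25186027/2131929 ≠ 1/4 ⇒ order 3.
b·(c∘Ac): (-4416/236881)·(-98/9) + 26596/1184405·125/3 = 809156/710643 ≠ 1/8
b·Ac²: (-4416/236881)·16/3 + 26596/1184405·14885/288 = 18098329/17055432 ≠ 1/12
b·A²c: 26596/1184405·(-20/3) = -106384/710643 ≠ 1/24

3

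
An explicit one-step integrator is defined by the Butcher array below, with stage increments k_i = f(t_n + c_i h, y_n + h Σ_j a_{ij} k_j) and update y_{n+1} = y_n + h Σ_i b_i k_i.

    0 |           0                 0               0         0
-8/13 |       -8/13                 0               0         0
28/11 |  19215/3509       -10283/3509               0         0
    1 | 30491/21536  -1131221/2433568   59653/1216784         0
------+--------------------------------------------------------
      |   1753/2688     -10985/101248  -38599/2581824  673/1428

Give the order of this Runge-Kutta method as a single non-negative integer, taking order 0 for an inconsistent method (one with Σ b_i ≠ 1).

4

b = (1753/2688, -10985/101248, -38599/2581824, 673/1428)
c = (0, -8/13, 28/11, 1)
Ac = (0, 0, 6328/3509, 553/1346)
Σ b_i: 1753/2688·1 + (-10985/101248)·1 + (-38599/2581824)·1 + 673/1428·1 = 1 ✓
b·c: (-10985/101248)·(-8/13) + (-38599/2581824)·28/11 + 673/1428·1 = 1/2 ✓
b·c²: (-10985/101248)·64/169 + (-38599/2581824)·784/121 + 673/1428·1 = 1/3 ✓
b·Ac: (-38599/2581824)·6328/3509 + 673/1428·553/1346 = 1/6 ✓
b·c³: (-10985/101248)·(-512/2197) + (-38599/2581824)·21952/1331 + 673/1428·1 = 1/4 ✓
b·(c∘Ac): (-38599/2581824)·177184/38599 + 673/1428·553/1346 = 1/8 ✓
b·Ac²: (-38599/2581824)·(-50624/45617) + 673/1428·1239/8749 = 1/12 ✓
b·A²c: 673/1428·119/1346 = 1/24 ✓; 4 stages ⇒ order 4.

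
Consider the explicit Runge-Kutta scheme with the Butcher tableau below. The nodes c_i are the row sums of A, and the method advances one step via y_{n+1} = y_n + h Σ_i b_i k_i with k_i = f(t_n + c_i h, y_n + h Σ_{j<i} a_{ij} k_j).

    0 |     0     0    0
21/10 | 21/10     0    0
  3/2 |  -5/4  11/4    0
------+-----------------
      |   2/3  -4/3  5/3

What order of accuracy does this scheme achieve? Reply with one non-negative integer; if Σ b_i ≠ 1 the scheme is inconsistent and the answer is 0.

1

b = (2/3, -4/3, 5/3)
c = (0, 21/10, 3/2)
Ac = (0, 0, 231/40)
Σ b_i: 2/3·1 + (-4/3)·1 + 5/3·1 = 1 ✓
b·c: (-4/3)·21/10 + 5/3·3/2 = -3/10 ≠ 1/2 ⇒ order 1.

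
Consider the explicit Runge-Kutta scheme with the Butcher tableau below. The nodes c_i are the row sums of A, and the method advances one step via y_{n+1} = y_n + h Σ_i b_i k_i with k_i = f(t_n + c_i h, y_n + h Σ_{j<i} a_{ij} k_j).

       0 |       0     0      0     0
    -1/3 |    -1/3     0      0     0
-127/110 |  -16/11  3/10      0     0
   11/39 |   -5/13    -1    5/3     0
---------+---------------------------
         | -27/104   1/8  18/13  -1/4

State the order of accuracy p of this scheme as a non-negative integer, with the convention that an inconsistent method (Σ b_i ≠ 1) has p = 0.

1

b = (-27/104, 1/8, 18/13, -1/4)
c = (0, -1/3, -127/110, 11/39)
Ac = (0, 0, -1/10, -35/22)
Σ b_i: (-27/104)·1 + 1/8·1 + 18/13·1 + (-1/4)·1 = 1 ✓
b·c: 1/8·(-1/3) + 18/13·(-127/110) + (-1/4)·11/39 = -29357/17160 ≠ 1/2 ⇒ order 1.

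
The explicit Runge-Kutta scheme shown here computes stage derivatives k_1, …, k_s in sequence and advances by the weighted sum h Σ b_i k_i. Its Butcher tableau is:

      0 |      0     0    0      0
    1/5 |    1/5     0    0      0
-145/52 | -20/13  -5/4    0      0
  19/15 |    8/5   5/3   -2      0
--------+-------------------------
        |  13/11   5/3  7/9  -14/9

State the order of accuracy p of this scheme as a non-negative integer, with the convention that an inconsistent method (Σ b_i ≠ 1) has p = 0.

b = (13/11, 5/3, 7/9, -14/9)
c = (0, 1/5, -145/52, 19/15)
Ac = (0, 0, -1/4, 461/78)
Σ b_i: 13/11·1 + 5/3·1 + 7/9·1 + (-14/9)·1 = 205/99 ≠ 1 ⇒ order 0.

0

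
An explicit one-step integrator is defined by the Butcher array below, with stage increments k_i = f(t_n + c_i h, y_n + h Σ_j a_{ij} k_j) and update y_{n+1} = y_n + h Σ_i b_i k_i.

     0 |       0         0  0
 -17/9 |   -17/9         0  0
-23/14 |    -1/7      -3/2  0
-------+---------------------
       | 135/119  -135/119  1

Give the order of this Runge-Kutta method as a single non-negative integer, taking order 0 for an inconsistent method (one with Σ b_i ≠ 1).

b = (135/119, -135/119, 1)
c = (0, -17/9, -23/14)
Ac = (0, 0, 17/6)
Σ b_i: 135/119·1 + (-135/119)·1 + 1·1 = 1 ✓
b·c: (-135/119)·(-17/9) + 1·(-23/14) = 1/2 ✓
b·c²: (-135/119)·289/81 + 1·529/196 = -793/588 ≠ 1/3 ⇒ order 2.
b·Ac: 1·17/6 = 17/6 ≠ 1/6

2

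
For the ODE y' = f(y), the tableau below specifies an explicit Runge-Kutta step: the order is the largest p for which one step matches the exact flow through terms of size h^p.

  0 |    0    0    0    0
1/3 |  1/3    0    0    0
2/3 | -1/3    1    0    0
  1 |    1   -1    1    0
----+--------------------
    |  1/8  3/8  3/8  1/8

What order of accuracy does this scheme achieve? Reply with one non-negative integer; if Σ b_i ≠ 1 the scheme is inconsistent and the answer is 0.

b = (1/8, 3/8, 3/8, 1/8)
c = (0, 1/3, 2/3, 1)
Ac = (0, 0, 1/3, 1/3)
Σ b_i: 1/8·1 + 3/8·1 + 3/8·1 + 1/8·1 = 1 ✓
b·c: 3/8·1/3 + 3/8·2/3 + 1/8·1 = 1/2 ✓
b·c²: 3/8·1/9 + 3/8·4/9 + 1/8·1 = 1/3 ✓
b·Ac: 3/8·1/3 + 1/8·1/3 = 1/6 ✓
b·c³: 3/8·1/27 + 3/8·8/27 + 1/8·1 = 1/4 ✓
b·(c∘Ac): 3/8·2/9 + 1/8·1/3 = 1/8 ✓
b·Ac²: 3/8·1/9 + 1/8·1/3 = 1/12 ✓
b·A²c: 1/8·1/3 = 1/24 ✓; 4 stages ⇒ order 4.

4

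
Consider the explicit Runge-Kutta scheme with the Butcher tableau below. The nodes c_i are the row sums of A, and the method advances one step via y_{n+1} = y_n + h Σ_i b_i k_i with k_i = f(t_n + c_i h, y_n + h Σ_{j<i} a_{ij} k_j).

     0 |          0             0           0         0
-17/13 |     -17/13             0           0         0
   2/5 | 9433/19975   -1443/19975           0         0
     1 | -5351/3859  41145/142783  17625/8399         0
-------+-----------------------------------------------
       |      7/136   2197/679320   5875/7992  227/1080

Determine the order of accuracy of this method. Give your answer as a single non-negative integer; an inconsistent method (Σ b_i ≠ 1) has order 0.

b = (7/136, 2197/679320, 5875/7992, 227/1080)
c = (0, -17/13, 2/5, 1)
Ac = (0, 0, 111/1175, 105/227)
Σ b_i: 7/136·1 + 2197/679320·1 + 5875/7992·1 + 227/1080·1 = 1 ✓
b·c: 2197/679320·(-17/13) + 5875/7992·2/5 + 227/1080·1 = 1/2 ✓
b·c²: 2197/679320·289/169 + 5875/7992·4/25 + 227/1080·1 = 1/3 ✓
b·Ac: 5875/7992·111/1175 + 227/1080·105/227 = 1/6 ✓
b·c³: 2197/679320·(-4913/2197) + 5875/7992·8/125 + 227/1080·1 = 1/4 ✓
b·(c∘Ac): 5875/7992·222/5875 + 227/1080·105/227 = 1/8 ✓
b·Ac²: 5875/7992·(-1887/15275) + 227/1080·2445/2951 = 1/12 ✓
b·A²c: 227/1080·45/227 = 1/24 ✓; 4 stages ⇒ order 4.

4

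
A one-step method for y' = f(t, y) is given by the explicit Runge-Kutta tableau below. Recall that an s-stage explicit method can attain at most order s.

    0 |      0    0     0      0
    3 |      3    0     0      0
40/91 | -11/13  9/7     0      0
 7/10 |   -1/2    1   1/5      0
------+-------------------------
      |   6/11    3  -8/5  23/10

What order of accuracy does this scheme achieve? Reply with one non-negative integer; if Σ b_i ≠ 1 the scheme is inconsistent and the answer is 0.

b = (6/11, 3, -8/5, 23/10)
c = (0, 3, 40/91, 7/10)
Ac = (0, 0, 27/7, 281/91)
Σ b_i: 6/11·1 + 3·1 + (-8/5)·1 + 23/10·1 = 467/110 ≠ 1 ⇒ order 0.

0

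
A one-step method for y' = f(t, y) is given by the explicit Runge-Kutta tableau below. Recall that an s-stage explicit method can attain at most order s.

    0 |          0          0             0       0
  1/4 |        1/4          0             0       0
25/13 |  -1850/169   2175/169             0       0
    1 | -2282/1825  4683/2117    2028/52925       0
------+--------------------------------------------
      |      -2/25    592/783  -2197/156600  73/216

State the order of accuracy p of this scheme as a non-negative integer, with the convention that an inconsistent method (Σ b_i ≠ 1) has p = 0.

b = (-2/25, 592/783, -2197/156600, 73/216)
c = (0, 1/4, 25/13, 1)
Ac = (0, 0, 2175/676, 183/292)
Σ b_i: (-2/25)·1 + 592/783·1 + (-2197/156600)·1 + 73/216·1 = 1 ✓
b·c: 592/783·1/4 + (-2197/156600)·25/13 + 73/216·1 = 1/2 ✓
b·c²: 592/783·1/16 + (-2197/156600)·625/169 + 73/216·1 = 1/3 ✓
b·Ac: (-2197/156600)·2175/676 + 73/216·183/292 = 1/6 ✓
b·c³: 592/783·1/64 + (-2197/156600)·15625/2197 + 73/216·1 = 1/4 ✓
b·(c∘Ac): (-2197/156600)·54375/8788 + 73/216·183/292 = 1/8 ✓
b·Ac²: (-2197/156600)·2175/2704 + 73/216·327/1168 = 1/12 ✓
b·A²c: 73/216·9/73 = 1/24 ✓; 4 stages ⇒ order 4.

4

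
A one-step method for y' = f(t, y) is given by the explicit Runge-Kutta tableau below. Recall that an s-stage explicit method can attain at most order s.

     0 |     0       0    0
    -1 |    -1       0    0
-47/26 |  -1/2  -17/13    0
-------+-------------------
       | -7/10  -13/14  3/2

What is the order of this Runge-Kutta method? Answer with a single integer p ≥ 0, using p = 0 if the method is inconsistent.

0

b = (-7/10, -13/14, 3/2)
c = (0, -1, -47/26)
Ac = (0, 0, 17/13)
Σ b_i: (-7/10)·1 + (-13/14)·1 + 3/2·1 = -9/70 ≠ 1 ⇒ order 0.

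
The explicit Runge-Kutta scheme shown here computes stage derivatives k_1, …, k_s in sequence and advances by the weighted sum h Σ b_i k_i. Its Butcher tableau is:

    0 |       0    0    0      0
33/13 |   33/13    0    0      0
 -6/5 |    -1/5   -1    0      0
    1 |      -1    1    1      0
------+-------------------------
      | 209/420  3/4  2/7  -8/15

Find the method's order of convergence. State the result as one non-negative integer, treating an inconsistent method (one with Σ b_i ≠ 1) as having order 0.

b = (209/420, 3/4, 2/7, -8/15)
c = (0, 33/13, -6/5, 1)
Ac = (0, 0, -33/13, 87/65)
Σ b_i: 209/420·1 + 3/4·1 + 2/7·1 + (-8/15)·1 = 1 ✓
b·c: 3/4·33/13 + 2/7·(-6/5) + (-8/15)·1 = 5611/5460 ≠ 1/2 ⇒ order 1.

1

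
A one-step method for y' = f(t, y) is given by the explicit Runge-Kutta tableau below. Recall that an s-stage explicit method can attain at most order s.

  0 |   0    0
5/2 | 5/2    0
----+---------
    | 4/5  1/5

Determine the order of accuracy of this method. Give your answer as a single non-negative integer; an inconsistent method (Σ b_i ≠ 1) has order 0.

b = (4/5, 1/5)
c = (0, 5/2)
Σ b_i: 4/5·1 + 1/5·1 = 1 ✓
b·c: 1/5·5/2 = 1/2 ✓; 2 stages ⇒ order 2.

2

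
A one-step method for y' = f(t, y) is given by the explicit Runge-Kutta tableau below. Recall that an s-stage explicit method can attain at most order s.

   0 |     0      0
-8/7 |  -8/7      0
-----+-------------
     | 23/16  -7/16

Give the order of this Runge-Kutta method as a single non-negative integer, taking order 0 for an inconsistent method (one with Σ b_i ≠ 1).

2

b = (23/16, -7/16)
c = (0, -8/7)
Σ b_i: 23/16·1 + (-7/16)·1 = 1 ✓
b·c: (-7/16)·(-8/7) = 1/2 ✓; 2 stages ⇒ order 2.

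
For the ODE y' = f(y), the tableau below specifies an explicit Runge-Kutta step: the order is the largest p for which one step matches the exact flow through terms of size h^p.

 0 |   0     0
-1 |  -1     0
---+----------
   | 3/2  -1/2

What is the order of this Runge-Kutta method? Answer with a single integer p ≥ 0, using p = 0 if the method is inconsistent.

b = (3/2, -1/2)
c = (0, -1)
Σ b_i: 3/2·1 + (-1/2)·1 = 1 ✓
b·c: (-1/2)·(-1) = 1/2 ✓; 2 stages ⇒ order 2.

2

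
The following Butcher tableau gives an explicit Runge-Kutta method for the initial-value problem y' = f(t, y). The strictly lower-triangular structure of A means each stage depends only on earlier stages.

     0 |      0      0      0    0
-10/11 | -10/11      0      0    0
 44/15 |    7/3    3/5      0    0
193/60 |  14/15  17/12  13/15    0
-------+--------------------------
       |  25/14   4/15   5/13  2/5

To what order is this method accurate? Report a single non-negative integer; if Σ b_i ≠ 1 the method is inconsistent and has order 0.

b = (25/14, 4/15, 5/13, 2/5)
c = (0, -10/11, 44/15, 193/60)
Ac = (0, 0, -6/11, 6209/4950)
Σ b_i: 25/14·1 + 4/15·1 + 5/13·1 + 2/5·1 = 1549/546 ≠ 1 ⇒ order 0.

0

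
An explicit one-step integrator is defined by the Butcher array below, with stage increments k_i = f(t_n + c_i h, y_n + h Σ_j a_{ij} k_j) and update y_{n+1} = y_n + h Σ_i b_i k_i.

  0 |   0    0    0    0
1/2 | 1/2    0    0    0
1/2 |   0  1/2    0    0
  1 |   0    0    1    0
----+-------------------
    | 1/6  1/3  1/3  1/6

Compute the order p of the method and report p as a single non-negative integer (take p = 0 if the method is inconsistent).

b = (1/6, 1/3, 1/3, 1/6)
c = (0, 1/2, 1/2, 1)
Ac = (0, 0, 1/4, 1/2)
Σ b_i: 1/6·1 + 1/3·1 + 1/3·1 + 1/6·1 = 1 ✓
b·c: 1/3·1/2 + 1/3·1/2 + 1/6·1 = 1/2 ✓
b·c²: 1/3·1/4 + 1/3·1/4 + 1/6·1 = 1/3 ✓
b·Ac: 1/3·1/4 + 1/6·1/2 = 1/6 ✓
b·c³: 1/3·1/8 + 1/3·1/8 + 1/6·1 = 1/4 ✓
b·(c∘Ac): 1/3·1/8 + 1/6·1/2 = 1/8 ✓
b·Ac²: 1/3·1/8 + 1/6·1/4 = 1/12 ✓
b·A²c: 1/6·1/4 = 1/24 ✓; 4 stages ⇒ order 4.

4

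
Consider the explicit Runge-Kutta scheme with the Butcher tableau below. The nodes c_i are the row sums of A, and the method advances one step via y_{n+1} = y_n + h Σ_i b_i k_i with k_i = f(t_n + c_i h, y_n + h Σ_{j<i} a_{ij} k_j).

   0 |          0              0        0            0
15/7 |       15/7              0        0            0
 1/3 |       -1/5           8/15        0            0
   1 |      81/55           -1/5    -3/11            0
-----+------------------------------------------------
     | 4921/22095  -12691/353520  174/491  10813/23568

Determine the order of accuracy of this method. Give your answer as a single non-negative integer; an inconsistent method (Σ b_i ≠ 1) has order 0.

b = (4921/22095, -12691/353520, 174/491, 10813/23568)
c = (0, 15/7, 1/3, 1)
Ac = (0, 0, 8/7, -40/77)
Σ b_i: 4921/22095·1 + (-12691/353520)·1 + 174/491·1 + 10813/23568·1 = 1 ✓
b·c: (-12691/353520)·15/7 + 174/491·1/3 + 10813/23568·1 = 1/2 ✓
b·c²: (-12691/353520)·225/49 + 174/491·1/9 + 10813/23568·1 = 1/3 ✓
b·Ac: 174/491·8/7 + 10813/23568·(-40/77) = 1/6 ✓
b·c³: (-12691/353520)·3375/343 + 174/491·1/27 + 10813/23568·1 = 1049/8838 ≠ 1/4 ⇒ order 3.
b·(c∘Ac): 174/491·8/21 + 10813/23568·(-40/77) = -2131/20622 ≠ 1/8
b·Ac²: 174/491·120/49 + 10813/23568·(-1534/1617) = 107057/247464 ≠ 1/12
b·A²c: 10813/23568·(-24/77) = -983/6874 ≠ 1/24

3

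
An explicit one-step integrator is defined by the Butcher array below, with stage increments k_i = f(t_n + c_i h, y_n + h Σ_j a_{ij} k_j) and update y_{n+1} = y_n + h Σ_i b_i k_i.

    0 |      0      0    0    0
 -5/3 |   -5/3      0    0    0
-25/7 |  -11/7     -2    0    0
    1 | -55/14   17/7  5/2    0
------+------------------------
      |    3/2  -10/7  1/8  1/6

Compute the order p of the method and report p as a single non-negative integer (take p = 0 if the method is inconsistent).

b = (3/2, -10/7, 1/8, 1/6)
c = (0, -5/3, -25/7, 1)
Ac = (0, 0, 10/3, -545/42)
Σ b_i: 3/2·1 + (-10/7)·1 + 1/8·1 + 1/6·1 = 61/168 ≠ 1 ⇒ order 0.

0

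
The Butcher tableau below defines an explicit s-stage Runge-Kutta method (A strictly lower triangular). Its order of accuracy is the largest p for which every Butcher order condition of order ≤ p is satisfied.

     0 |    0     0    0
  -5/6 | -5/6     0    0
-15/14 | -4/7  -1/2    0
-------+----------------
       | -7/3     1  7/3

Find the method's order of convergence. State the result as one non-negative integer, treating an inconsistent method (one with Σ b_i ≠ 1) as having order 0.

b = (-7/3, 1, 7/3)
c = (0, -5/6, -15/14)
Ac = (0, 0, 5/12)
Σ b_i: (-7/3)·1 + 1·1 + 7/3·1 = 1 ✓
b·c: 1·(-5/6) + 7/3·(-15/14) = -10/3 ≠ 1/2 ⇒ order 1.

1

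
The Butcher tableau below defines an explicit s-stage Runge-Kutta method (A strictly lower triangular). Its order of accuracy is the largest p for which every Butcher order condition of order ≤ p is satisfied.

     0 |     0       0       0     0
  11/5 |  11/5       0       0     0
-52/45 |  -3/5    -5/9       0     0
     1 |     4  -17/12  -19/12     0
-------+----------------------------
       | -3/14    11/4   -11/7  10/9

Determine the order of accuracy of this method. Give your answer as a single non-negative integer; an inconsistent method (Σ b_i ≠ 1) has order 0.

b = (-3/14, 11/4, -11/7, 10/9)
c = (0, 11/5, -52/45, 1)
Ac = (0, 0, -11/9, -139/108)
Σ b_i: (-3/14)·1 + 11/4·1 + (-11/7)·1 + 10/9·1 = 523/252 ≠ 1 ⇒ order 0.

0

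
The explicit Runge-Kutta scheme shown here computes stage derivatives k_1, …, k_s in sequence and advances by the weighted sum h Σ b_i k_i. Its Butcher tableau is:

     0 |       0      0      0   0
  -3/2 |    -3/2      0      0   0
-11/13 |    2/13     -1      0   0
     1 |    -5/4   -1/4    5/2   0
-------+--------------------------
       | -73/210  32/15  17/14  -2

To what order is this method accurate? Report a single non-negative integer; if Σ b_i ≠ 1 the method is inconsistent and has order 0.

b = (-73/210, 32/15, 17/14, -2)
c = (0, -3/2, -11/13, 1)
Ac = (0, 0, 3/2, -181/104)
Σ b_i: (-73/210)·1 + 32/15·1 + 17/14·1 + (-2)·1 = 1 ✓
b·c: 32/15·(-3/2) + 17/14·(-11/13) + (-2)·1 = -5667/910 ≠ 1/2 ⇒ order 1.

1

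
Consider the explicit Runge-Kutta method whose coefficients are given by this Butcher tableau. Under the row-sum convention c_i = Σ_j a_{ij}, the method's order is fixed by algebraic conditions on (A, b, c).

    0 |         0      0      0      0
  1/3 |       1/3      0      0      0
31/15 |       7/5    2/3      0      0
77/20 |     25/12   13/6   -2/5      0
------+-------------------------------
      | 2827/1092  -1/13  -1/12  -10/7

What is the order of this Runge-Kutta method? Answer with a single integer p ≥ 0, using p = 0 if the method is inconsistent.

b = (2827/1092, -1/13, -1/12, -10/7)
c = (0, 1/3, 31/15, 77/20)
Ac = (0, 0, 2/9, -47/450)
Σ b_i: 2827/1092·1 + (-1/13)·1 + (-1/12)·1 + (-10/7)·1 = 1 ✓
b·c: (-1/13)·1/3 + (-1/12)·31/15 + (-10/7)·77/20 = -13333/2340 ≠ 1/2 ⇒ order 1.

1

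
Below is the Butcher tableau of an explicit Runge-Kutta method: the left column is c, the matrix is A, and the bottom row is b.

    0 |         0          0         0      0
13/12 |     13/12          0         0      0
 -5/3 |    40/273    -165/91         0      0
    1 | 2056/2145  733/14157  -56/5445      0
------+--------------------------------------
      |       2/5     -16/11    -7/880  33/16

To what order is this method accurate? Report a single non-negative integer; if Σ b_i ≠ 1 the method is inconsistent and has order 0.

4

b = (2/5, -16/11, -7/880, 33/16)
c = (0, 13/12, -5/3, 1)
Ac = (0, 0, -55/28, 29/396)
Σ b_i: 2/5·1 + (-16/11)·1 + (-7/880)·1 + 33/16·1 = 1 ✓
b·c: (-16/11)·13/12 + (-7/880)·(-5/3) + 33/16·1 = 1/2 ✓
b·c²: (-16/11)·169/144 + (-7/880)·25/9 + 33/16·1 = 1/3 ✓
b·Ac: (-7/880)·(-55/28) + 33/16·29/396 = 1/6 ✓
b·c³: (-16/11)·2197/1728 + (-7/880)·(-125/27) + 33/16·1 = 1/4 ✓
b·(c∘Ac): (-7/880)·275/84 + 33/16·29/396 = 1/8 ✓
b·Ac²: (-7/880)·(-715/336) + 33/16·17/528 = 1/12 ✓
b·A²c: 33/16·2/99 = 1/24 ✓; 4 stages ⇒ order 4.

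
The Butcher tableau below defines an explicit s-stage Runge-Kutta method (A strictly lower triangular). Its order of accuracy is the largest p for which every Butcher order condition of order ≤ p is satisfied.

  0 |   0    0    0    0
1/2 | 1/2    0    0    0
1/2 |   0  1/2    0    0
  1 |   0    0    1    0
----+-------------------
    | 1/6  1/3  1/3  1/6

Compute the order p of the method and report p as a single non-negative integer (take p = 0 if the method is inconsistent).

4

b = (1/6, 1/3, 1/3, 1/6)
c = (0, 1/2, 1/2, 1)
Ac = (0, 0, 1/4, 1/2)
Σ b_i: 1/6·1 + 1/3·1 + 1/3·1 + 1/6·1 = 1 ✓
b·c: 1/3·1/2 + 1/3·1/2 + 1/6·1 = 1/2 ✓
b·c²: 1/3·1/4 + 1/3·1/4 + 1/6·1 = 1/3 ✓
b·Ac: 1/3·1/4 + 1/6·1/2 = 1/6 ✓
b·c³: 1/3·1/8 + 1/3·1/8 + 1/6·1 = 1/4 ✓
b·(c∘Ac): 1/3·1/8 + 1/6·1/2 = 1/8 ✓
b·Ac²: 1/3·1/8 + 1/6·1/4 = 1/12 ✓
b·A²c: 1/6·1/4 = 1/24 ✓; 4 stages ⇒ order 4.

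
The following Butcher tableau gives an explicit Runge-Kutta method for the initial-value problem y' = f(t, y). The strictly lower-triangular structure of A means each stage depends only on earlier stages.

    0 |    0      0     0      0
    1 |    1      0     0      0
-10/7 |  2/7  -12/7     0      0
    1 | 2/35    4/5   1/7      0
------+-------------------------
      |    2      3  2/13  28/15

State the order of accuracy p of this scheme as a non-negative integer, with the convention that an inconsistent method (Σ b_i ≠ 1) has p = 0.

b = (2, 3, 2/13, 28/15)
c = (0, 1, -10/7, 1)
Ac = (0, 0, -12/7, 146/245)
Σ b_i: 2·1 + 3·1 + 2/13·1 + 28/15·1 = 1369/195 ≠ 1 ⇒ order 0.

0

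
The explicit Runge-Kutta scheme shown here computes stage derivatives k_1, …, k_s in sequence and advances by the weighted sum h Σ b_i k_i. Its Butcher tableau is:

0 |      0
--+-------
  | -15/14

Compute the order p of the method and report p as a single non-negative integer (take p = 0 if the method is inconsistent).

0

b = (-15/14)
c = (0)
Σ b_i: (-15/14)·1 = -15/14 ≠ 1 ⇒ order 0.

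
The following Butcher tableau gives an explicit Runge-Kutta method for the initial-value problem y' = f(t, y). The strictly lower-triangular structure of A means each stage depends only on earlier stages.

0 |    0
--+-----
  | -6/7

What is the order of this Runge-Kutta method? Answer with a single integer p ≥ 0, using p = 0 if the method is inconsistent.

0

b = (-6/7)
c = (0)
Σ b_i: (-6/7)·1 = -6/7 ≠ 1 ⇒ order 0.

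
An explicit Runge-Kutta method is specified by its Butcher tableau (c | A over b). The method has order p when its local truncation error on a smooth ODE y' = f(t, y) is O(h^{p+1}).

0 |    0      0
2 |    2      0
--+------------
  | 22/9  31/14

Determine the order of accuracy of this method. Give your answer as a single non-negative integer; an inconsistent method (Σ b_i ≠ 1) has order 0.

b = (22/9, 31/14)
c = (0, 2)
Σ b_i: 22/9·1 + 31/14·1 = 587/126 ≠ 1 ⇒ order 0.

0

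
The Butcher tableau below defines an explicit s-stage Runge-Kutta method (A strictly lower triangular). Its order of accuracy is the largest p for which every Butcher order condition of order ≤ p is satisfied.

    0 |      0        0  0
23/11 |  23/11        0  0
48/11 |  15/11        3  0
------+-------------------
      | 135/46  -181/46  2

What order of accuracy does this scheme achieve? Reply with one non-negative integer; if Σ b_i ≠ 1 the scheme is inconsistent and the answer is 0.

b = (135/46, -181/46, 2)
c = (0, 23/11, 48/11)
Ac = (0, 0, 69/11)
Σ b_i: 135/46·1 + (-181/46)·1 + 2·1 = 1 ✓
b·c: (-181/46)·23/11 + 2·48/11 = 1/2 ✓
b·c²: (-181/46)·529/121 + 2·2304/121 = 5053/242 ≠ 1/3 ⇒ order 2.
b·Ac: 2·69/11 = 138/11 ≠ 1/6

2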